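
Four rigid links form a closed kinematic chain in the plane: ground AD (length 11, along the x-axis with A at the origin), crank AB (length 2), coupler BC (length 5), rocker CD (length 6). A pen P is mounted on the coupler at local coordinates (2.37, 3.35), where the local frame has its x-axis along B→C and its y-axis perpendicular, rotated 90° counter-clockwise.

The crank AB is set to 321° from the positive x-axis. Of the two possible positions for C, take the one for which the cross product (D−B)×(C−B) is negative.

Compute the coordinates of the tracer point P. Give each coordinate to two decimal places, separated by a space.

5.14 0.74

A=(0,0), D=(11.00,0)
B = A + 2.00·(cos321°, sin321°) = (1.5543, -1.2586)
|BD| = 9.5292
circle(B,5.00) ∩ circle(D,6.00): a=4.1874, h=2.7323
  candidates: C₊=(5.3441,2.0028) cross=26.037; C₋=(6.0659,-3.4139) cross=-26.037
  mode - wants cross < 0 → take C=(6.0659,-3.4139) (cross=-26.037)
ex = (C−B)/|BC| = (0.9023,-0.4311); ey = (0.4311,0.9023)
P = B + 2.37·ex + 3.35·ey = (5.1368,0.7425)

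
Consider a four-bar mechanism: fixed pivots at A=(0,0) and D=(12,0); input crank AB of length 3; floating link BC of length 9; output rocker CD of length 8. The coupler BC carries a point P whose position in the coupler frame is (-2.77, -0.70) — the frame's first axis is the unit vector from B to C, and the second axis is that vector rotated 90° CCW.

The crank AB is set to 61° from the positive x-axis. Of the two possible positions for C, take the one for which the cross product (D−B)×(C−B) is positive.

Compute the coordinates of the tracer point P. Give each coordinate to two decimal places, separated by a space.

A=(0,0), D=(12.00,0)
B = A + 3.00·(cos61°, sin61°) = (1.4544, 2.6239)
|BD| = 10.8671
circle(B,9.00) ∩ circle(D,8.00): a=6.2157, h=6.5088
  candidates: C₊=(9.0578,7.4393) cross=70.732; C₋=(5.9147,-5.1932) cross=-70.732
  mode + wants cross > 0 → take C=(9.0578,7.4393) (cross=70.732)
ex = (C−B)/|BC| = (0.8448,0.5351); ey = (-0.5351,0.8448)
P = B + -2.77·ex + -0.70·ey = (-0.5112,0.5504)

-0.51 0.55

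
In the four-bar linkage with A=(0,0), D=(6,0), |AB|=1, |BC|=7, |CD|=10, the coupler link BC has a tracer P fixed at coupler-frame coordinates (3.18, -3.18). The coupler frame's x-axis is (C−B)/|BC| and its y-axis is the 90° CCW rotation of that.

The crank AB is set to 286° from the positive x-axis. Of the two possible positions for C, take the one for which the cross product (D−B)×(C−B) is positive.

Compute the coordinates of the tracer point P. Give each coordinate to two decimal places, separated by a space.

A=(0,0), D=(6.00,0)
B = A + 1.00·(cos286°, sin286°) = (0.2756, -0.9613)
|BD| = 5.8045
circle(B,7.00) ∩ circle(D,10.00): a=-1.4909, h=6.8394
  candidates: C₊=(-2.3273,5.5368) cross=39.699; C₋=(-0.0620,-7.9531) cross=-39.699
  mode + wants cross > 0 → take C=(-2.3273,5.5368) (cross=39.699)
ex = (C−B)/|BC| = (-0.3718,0.9283); ey = (-0.9283,-0.3718)
P = B + 3.18·ex + -3.18·ey = (2.0451,3.1732)

2.05 3.17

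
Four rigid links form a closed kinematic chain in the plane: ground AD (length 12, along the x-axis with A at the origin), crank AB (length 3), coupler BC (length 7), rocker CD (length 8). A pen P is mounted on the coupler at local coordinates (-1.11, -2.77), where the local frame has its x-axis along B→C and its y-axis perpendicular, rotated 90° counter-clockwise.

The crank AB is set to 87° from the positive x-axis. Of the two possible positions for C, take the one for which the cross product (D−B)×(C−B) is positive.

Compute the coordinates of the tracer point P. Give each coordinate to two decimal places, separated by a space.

A=(0,0), D=(12.00,0)
B = A + 3.00·(cos87°, sin87°) = (0.1570, 2.9959)
|BD| = 12.2160
circle(B,7.00) ∩ circle(D,8.00): a=5.4941, h=4.3376
  candidates: C₊=(6.5471,5.8537) cross=52.989; C₋=(4.4195,-2.5567) cross=-52.989
  mode + wants cross > 0 → take C=(6.5471,5.8537) (cross=52.989)
ex = (C−B)/|BC| = (0.9129,0.4083); ey = (-0.4083,0.9129)
P = B + -1.11·ex + -2.77·ey = (0.2746,0.0141)

0.27 0.01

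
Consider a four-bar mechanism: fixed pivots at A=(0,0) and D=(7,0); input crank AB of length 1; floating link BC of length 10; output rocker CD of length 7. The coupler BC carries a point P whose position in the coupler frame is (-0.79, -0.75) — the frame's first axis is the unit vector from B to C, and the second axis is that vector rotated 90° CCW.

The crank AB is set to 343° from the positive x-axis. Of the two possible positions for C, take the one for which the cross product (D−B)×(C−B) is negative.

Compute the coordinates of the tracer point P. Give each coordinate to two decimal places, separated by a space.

-0.13 -0.34

A=(0,0), D=(7.00,0)
B = A + 1.00·(cos343°, sin343°) = (0.9563, -0.2924)
|BD| = 6.0508
circle(B,10.00) ∩ circle(D,7.00): a=7.2397, h=6.8983
  candidates: C₊=(7.8543,6.9477) cross=41.740; C₋=(8.5209,-6.8328) cross=-41.740
  mode - wants cross < 0 → take C=(8.5209,-6.8328) (cross=-41.740)
ex = (C−B)/|BC| = (0.7565,-0.6540); ey = (0.6540,0.7565)
P = B + -0.79·ex + -0.75·ey = (-0.1318,-0.3430)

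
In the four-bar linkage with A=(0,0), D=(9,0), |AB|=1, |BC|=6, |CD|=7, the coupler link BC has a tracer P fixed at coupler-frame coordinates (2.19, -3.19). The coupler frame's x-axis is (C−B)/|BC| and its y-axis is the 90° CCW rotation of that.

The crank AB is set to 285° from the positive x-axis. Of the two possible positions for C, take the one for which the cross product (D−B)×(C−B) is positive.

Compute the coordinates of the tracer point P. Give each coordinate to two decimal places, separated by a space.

4.12 -0.75

A=(0,0), D=(9.00,0)
B = A + 1.00·(cos285°, sin285°) = (0.2588, -0.9659)
|BD| = 8.7944
circle(B,6.00) ∩ circle(D,7.00): a=3.6581, h=4.7559
  candidates: C₊=(3.3724,4.1630) cross=41.825; C₋=(4.4171,-5.2912) cross=-41.825
  mode + wants cross > 0 → take C=(3.3724,4.1630) (cross=41.825)
ex = (C−B)/|BC| = (0.5189,0.8548); ey = (-0.8548,0.5189)
P = B + 2.19·ex + -3.19·ey = (4.1221,-0.7493)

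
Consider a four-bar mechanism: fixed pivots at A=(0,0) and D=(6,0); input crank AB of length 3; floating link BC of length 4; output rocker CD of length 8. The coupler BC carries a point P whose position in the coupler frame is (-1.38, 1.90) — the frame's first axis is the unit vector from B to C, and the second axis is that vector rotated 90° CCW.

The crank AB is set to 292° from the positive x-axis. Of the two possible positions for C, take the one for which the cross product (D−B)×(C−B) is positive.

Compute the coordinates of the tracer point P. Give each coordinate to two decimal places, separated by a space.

1.01 -5.13

A=(0,0), D=(6.00,0)
B = A + 3.00·(cos292°, sin292°) = (1.1238, -2.7816)
|BD| = 5.6137
circle(B,4.00) ∩ circle(D,8.00): a=-1.4683, h=3.7207
  candidates: C₊=(-1.9952,-0.2772) cross=20.887; C₋=(1.6920,-6.7410) cross=-20.887
  mode + wants cross > 0 → take C=(-1.9952,-0.2772) (cross=20.887)
ex = (C−B)/|BC| = (-0.7798,0.6261); ey = (-0.6261,-0.7798)
P = B + -1.38·ex + 1.90·ey = (1.0103,-5.1271)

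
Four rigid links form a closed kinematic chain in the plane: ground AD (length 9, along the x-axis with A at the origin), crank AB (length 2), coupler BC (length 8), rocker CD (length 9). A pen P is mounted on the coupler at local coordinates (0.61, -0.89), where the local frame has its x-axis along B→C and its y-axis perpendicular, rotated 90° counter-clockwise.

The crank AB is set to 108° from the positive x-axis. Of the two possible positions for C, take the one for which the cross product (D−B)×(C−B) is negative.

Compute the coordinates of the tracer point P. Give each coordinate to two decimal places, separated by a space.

-1.26 1.03

A=(0,0), D=(9.00,0)
B = A + 2.00·(cos108°, sin108°) = (-0.6180, 1.9021)
|BD| = 9.8043
circle(B,8.00) ∩ circle(D,9.00): a=4.0352, h=6.9078
  candidates: C₊=(4.6807,7.8958) cross=67.726; C₋=(2.0003,-5.6573) cross=-67.726
  mode - wants cross < 0 → take C=(2.0003,-5.6573) (cross=-67.726)
ex = (C−B)/|BC| = (0.3273,-0.9449); ey = (0.9449,0.3273)
P = B + 0.61·ex + -0.89·ey = (-1.2594,1.0344)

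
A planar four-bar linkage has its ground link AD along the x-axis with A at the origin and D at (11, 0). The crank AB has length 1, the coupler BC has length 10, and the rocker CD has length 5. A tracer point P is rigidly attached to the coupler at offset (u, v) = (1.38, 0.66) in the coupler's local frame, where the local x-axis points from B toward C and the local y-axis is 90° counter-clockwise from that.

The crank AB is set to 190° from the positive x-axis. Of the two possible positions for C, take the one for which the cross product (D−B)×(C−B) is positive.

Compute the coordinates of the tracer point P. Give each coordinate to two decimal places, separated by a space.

-0.01 1.01

A=(0,0), D=(11.00,0)
B = A + 1.00·(cos190°, sin190°) = (-0.9848, -0.1736)
|BD| = 11.9861
circle(B,10.00) ∩ circle(D,5.00): a=9.1217, h=4.0982
  candidates: C₊=(8.0765,4.0563) cross=49.121; C₋=(8.1953,-4.1393) cross=-49.121
  mode + wants cross > 0 → take C=(8.0765,4.0563) (cross=49.121)
ex = (C−B)/|BC| = (0.9061,0.4230); ey = (-0.4230,0.9061)
P = B + 1.38·ex + 0.66·ey = (-0.0135,1.0081)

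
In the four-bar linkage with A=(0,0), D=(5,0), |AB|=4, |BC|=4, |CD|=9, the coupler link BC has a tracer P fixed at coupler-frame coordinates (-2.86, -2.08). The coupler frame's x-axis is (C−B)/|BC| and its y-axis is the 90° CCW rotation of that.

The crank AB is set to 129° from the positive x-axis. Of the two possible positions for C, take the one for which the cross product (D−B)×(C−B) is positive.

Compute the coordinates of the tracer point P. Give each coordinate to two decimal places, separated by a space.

-1.75 -0.34

A=(0,0), D=(5.00,0)
B = A + 4.00·(cos129°, sin129°) = (-2.5173, 3.1086)
|BD| = 8.1347
circle(B,4.00) ∩ circle(D,9.00): a=0.0721, h=3.9994
  candidates: C₊=(-0.9224,6.7769) cross=32.533; C₋=(-3.9790,-0.6148) cross=-32.533
  mode + wants cross > 0 → take C=(-0.9224,6.7769) (cross=32.533)
ex = (C−B)/|BC| = (0.3987,0.9171); ey = (-0.9171,0.3987)
P = B + -2.86·ex + -2.08·ey = (-1.7502,-0.3436)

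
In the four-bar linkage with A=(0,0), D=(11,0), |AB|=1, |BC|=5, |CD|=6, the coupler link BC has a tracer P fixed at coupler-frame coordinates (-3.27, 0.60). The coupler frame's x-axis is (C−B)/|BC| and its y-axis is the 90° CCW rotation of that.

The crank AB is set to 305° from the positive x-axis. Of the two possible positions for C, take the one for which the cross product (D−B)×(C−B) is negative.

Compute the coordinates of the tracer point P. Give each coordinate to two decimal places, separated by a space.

A=(0,0), D=(11.00,0)
B = A + 1.00·(cos305°, sin305°) = (0.5736, -0.8192)
|BD| = 10.4586
circle(B,5.00) ∩ circle(D,6.00): a=4.7034, h=1.6965
  candidates: C₊=(5.1296,1.2405) cross=17.743; C₋=(5.3954,-2.1421) cross=-17.743
  mode - wants cross < 0 → take C=(5.3954,-2.1421) (cross=-17.743)
ex = (C−B)/|BC| = (0.9644,-0.2646); ey = (0.2646,0.9644)
P = B + -3.27·ex + 0.60·ey = (-2.4211,0.6246)

-2.42 0.62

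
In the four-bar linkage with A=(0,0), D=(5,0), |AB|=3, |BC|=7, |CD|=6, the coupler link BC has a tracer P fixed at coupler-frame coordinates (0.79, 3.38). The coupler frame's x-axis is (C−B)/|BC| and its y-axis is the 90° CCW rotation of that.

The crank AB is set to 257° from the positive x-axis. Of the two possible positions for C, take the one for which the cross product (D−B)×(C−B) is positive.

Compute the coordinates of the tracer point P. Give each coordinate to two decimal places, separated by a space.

A=(0,0), D=(5.00,0)
B = A + 3.00·(cos257°, sin257°) = (-0.6749, -2.9231)
|BD| = 6.3835
circle(B,7.00) ∩ circle(D,6.00): a=4.2100, h=5.5925
  candidates: C₊=(0.5069,3.9764) cross=35.699; C₋=(5.6287,-5.9670) cross=-35.699
  mode + wants cross > 0 → take C=(0.5069,3.9764) (cross=35.699)
ex = (C−B)/|BC| = (0.1688,0.9856); ey = (-0.9856,0.1688)
P = B + 0.79·ex + 3.38·ey = (-3.8730,-1.5738)

-3.87 -1.57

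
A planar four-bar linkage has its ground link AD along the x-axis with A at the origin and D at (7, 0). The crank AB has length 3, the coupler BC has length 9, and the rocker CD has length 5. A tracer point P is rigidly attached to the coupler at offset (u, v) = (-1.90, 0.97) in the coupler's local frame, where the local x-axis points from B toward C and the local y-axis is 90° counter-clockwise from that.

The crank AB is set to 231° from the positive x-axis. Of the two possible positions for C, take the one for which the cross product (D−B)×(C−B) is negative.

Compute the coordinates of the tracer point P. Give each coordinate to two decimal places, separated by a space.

A=(0,0), D=(7.00,0)
B = A + 3.00·(cos231°, sin231°) = (-1.8880, -2.3314)
|BD| = 9.1887
circle(B,9.00) ∩ circle(D,5.00): a=7.6416, h=4.7546
  candidates: C₊=(4.2971,4.2065) cross=43.689; C₋=(6.7099,-4.9916) cross=-43.689
  mode - wants cross < 0 → take C=(6.7099,-4.9916) (cross=-43.689)
ex = (C−B)/|BC| = (0.9553,-0.2956); ey = (0.2956,0.9553)
P = B + -1.90·ex + 0.97·ey = (-3.4164,-0.8432)

-3.42 -0.84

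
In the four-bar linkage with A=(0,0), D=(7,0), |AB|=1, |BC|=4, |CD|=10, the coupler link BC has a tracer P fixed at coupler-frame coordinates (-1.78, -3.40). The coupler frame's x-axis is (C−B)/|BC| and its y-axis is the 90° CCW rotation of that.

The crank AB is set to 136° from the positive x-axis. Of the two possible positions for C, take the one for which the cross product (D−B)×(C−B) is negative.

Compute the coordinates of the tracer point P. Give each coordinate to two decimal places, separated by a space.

-2.89 3.86

A=(0,0), D=(7.00,0)
B = A + 1.00·(cos136°, sin136°) = (-0.7193, 0.6947)
|BD| = 7.7505
circle(B,4.00) ∩ circle(D,10.00): a=-1.5437, h=3.6901
  candidates: C₊=(-1.9261,4.5083) cross=28.600; C₋=(-2.5876,-2.8422) cross=-28.600
  mode - wants cross < 0 → take C=(-2.5876,-2.8422) (cross=-28.600)
ex = (C−B)/|BC| = (-0.4671,-0.8842); ey = (0.8842,-0.4671)
P = B + -1.78·ex + -3.40·ey = (-2.8943,3.8566)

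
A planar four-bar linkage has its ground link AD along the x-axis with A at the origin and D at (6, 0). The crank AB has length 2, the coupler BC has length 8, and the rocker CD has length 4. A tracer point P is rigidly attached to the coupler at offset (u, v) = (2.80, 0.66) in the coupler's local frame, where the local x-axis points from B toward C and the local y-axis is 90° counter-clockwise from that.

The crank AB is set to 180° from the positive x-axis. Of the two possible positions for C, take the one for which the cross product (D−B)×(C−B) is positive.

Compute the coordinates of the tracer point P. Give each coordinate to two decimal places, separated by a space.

0.13 1.93

A=(0,0), D=(6.00,0)
B = A + 2.00·(cos180°, sin180°) = (-2.0000, 0.0000)
|BD| = 8.0000
circle(B,8.00) ∩ circle(D,4.00): a=7.0000, h=3.8730
  candidates: C₊=(5.0000,3.8730) cross=30.984; C₋=(5.0000,-3.8730) cross=-30.984
  mode + wants cross > 0 → take C=(5.0000,3.8730) (cross=30.984)
ex = (C−B)/|BC| = (0.8750,0.4841); ey = (-0.4841,0.8750)
P = B + 2.80·ex + 0.66·ey = (0.1305,1.9330)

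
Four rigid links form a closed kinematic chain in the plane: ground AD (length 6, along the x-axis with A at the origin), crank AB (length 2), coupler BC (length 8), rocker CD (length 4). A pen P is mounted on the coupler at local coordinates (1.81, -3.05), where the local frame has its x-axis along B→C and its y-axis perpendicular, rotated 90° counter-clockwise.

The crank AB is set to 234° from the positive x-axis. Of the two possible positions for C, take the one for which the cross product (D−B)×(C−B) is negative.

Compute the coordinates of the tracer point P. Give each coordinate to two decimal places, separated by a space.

A=(0,0), D=(6.00,0)
B = A + 2.00·(cos234°, sin234°) = (-1.1756, -1.6180)
|BD| = 7.3557
circle(B,8.00) ∩ circle(D,4.00): a=6.9406, h=3.9784
  candidates: C₊=(4.7199,3.7896) cross=29.264; C₋=(6.4702,-3.9723) cross=-29.264
  mode - wants cross < 0 → take C=(6.4702,-3.9723) (cross=-29.264)
ex = (C−B)/|BC| = (0.9557,-0.2943); ey = (0.2943,0.9557)
P = B + 1.81·ex + -3.05·ey = (-0.3433,-5.0656)

-0.34 -5.07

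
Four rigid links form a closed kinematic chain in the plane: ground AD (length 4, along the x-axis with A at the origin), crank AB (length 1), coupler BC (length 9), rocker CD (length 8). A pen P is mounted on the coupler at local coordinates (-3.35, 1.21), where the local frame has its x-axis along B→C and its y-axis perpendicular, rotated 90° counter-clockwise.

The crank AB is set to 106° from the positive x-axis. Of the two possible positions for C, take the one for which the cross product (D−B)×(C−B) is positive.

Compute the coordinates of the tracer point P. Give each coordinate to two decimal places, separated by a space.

-3.36 -0.83

A=(0,0), D=(4.00,0)
B = A + 1.00·(cos106°, sin106°) = (-0.2756, 0.9613)
|BD| = 4.3824
circle(B,9.00) ∩ circle(D,8.00): a=4.1308, h=7.9960
  candidates: C₊=(5.5085,7.8565) cross=35.042; C₋=(2.0006,-7.7461) cross=-35.042
  mode + wants cross > 0 → take C=(5.5085,7.8565) (cross=35.042)
ex = (C−B)/|BC| = (0.6427,0.7661); ey = (-0.7661,0.6427)
P = B + -3.35·ex + 1.21·ey = (-3.3556,-0.8277)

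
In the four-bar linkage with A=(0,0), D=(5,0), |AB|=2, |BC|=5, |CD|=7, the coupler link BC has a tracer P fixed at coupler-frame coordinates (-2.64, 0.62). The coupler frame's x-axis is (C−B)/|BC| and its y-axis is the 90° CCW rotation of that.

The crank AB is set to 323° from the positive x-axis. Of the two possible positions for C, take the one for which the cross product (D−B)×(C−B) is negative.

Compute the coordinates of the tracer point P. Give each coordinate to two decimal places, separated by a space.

A=(0,0), D=(5.00,0)
B = A + 2.00·(cos323°, sin323°) = (1.5973, -1.2036)
|BD| = 3.6093
circle(B,5.00) ∩ circle(D,7.00): a=-1.5200, h=4.7633
  candidates: C₊=(-1.4242,2.7802) cross=17.193; C₋=(1.7527,-6.2012) cross=-17.193
  mode - wants cross < 0 → take C=(1.7527,-6.2012) (cross=-17.193)
ex = (C−B)/|BC| = (0.0311,-0.9995); ey = (0.9995,0.0311)
P = B + -2.64·ex + 0.62·ey = (2.1349,1.4544)

2.13 1.45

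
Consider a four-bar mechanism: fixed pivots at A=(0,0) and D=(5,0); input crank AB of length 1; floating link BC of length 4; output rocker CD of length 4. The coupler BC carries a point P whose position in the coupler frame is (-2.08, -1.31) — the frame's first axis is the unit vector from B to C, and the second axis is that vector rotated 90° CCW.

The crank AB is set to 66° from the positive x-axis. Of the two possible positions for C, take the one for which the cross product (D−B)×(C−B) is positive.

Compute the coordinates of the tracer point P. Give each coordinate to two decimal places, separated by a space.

A=(0,0), D=(5.00,0)
B = A + 1.00·(cos66°, sin66°) = (0.4067, 0.9135)
|BD| = 4.6832
circle(B,4.00) ∩ circle(D,4.00): a=2.3416, h=3.2430
  candidates: C₊=(3.3360,3.6374) cross=15.188; C₋=(2.0708,-2.7239) cross=-15.188
  mode + wants cross > 0 → take C=(3.3360,3.6374) (cross=15.188)
ex = (C−B)/|BC| = (0.7323,0.6810); ey = (-0.6810,0.7323)
P = B + -2.08·ex + -1.31·ey = (-0.2244,-1.4622)

-0.22 -1.46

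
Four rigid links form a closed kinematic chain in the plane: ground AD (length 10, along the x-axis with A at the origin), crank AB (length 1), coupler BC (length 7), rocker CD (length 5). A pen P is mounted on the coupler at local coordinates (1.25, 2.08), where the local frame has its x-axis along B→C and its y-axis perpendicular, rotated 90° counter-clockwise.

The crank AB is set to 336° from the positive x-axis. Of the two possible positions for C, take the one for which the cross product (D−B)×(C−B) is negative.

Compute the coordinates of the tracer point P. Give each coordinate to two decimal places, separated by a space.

A=(0,0), D=(10.00,0)
B = A + 1.00·(cos336°, sin336°) = (0.9135, -0.4067)
|BD| = 9.0956
circle(B,7.00) ∩ circle(D,5.00): a=5.8671, h=3.8180
  candidates: C₊=(6.6040,3.6698) cross=34.727; C₋=(6.9455,-3.9585) cross=-34.727
  mode - wants cross < 0 → take C=(6.9455,-3.9585) (cross=-34.727)
ex = (C−B)/|BC| = (0.8617,-0.5074); ey = (0.5074,0.8617)
P = B + 1.25·ex + 2.08·ey = (3.0461,0.7514)

3.05 0.75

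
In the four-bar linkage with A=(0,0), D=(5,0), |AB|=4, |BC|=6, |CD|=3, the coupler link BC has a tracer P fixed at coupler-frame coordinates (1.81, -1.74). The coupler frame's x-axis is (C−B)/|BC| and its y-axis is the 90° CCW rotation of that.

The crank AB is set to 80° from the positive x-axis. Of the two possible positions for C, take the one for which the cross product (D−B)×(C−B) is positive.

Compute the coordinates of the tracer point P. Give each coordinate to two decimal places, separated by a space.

2.06 1.83

A=(0,0), D=(5.00,0)
B = A + 4.00·(cos80°, sin80°) = (0.6946, 3.9392)
|BD| = 5.8356
circle(B,6.00) ∩ circle(D,3.00): a=5.2312, h=2.9385
  candidates: C₊=(6.5377,2.5760) cross=17.148; C₋=(2.5705,-1.7600) cross=-17.148
  mode + wants cross > 0 → take C=(6.5377,2.5760) (cross=17.148)
ex = (C−B)/|BC| = (0.9738,-0.2272); ey = (0.2272,0.9738)
P = B + 1.81·ex + -1.74·ey = (2.0619,1.8335)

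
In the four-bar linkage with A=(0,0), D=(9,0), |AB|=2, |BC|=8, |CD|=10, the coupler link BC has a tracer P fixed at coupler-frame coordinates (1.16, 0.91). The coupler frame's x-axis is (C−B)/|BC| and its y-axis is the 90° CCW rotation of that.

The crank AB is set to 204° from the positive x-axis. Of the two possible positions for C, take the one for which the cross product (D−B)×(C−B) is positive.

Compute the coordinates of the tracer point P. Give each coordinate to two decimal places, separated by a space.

-2.19 0.62

A=(0,0), D=(9.00,0)
B = A + 2.00·(cos204°, sin204°) = (-1.8271, -0.8135)
|BD| = 10.8576
circle(B,8.00) ∩ circle(D,10.00): a=3.7710, h=7.0555
  candidates: C₊=(1.4047,6.5047) cross=76.606; C₋=(2.4619,-7.5666) cross=-76.606
  mode + wants cross > 0 → take C=(1.4047,6.5047) (cross=76.606)
ex = (C−B)/|BC| = (0.4040,0.9148); ey = (-0.9148,0.4040)
P = B + 1.16·ex + 0.91·ey = (-2.1909,0.6153)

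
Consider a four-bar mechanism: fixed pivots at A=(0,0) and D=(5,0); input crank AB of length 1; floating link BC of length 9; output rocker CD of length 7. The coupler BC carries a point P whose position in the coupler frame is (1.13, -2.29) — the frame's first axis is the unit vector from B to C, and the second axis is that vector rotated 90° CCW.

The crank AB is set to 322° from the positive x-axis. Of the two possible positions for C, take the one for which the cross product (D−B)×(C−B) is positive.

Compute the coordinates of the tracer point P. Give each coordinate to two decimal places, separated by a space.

A=(0,0), D=(5.00,0)
B = A + 1.00·(cos322°, sin322°) = (0.7880, -0.6157)
|BD| = 4.2567
circle(B,9.00) ∩ circle(D,7.00): a=5.8871, h=6.8075
  candidates: C₊=(5.6286,6.9717) cross=28.978; C₋=(7.5978,-6.5001) cross=-28.978
  mode + wants cross > 0 → take C=(5.6286,6.9717) (cross=28.978)
ex = (C−B)/|BC| = (0.5378,0.8430); ey = (-0.8430,0.5378)
P = B + 1.13·ex + -2.29·ey = (3.3263,-0.8947)

3.33 -0.89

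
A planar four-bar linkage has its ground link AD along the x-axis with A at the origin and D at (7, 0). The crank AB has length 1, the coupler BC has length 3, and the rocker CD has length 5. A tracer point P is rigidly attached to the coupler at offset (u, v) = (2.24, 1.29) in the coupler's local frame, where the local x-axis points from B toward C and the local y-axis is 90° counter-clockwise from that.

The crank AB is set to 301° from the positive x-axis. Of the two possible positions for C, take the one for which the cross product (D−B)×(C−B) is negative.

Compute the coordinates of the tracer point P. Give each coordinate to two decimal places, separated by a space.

3.06 -1.28

A=(0,0), D=(7.00,0)
B = A + 1.00·(cos301°, sin301°) = (0.5150, -0.8572)
|BD| = 6.5414
circle(B,3.00) ∩ circle(D,5.00): a=2.0477, h=2.1925
  candidates: C₊=(2.2578,1.5847) cross=14.342; C₋=(2.8324,-2.7624) cross=-14.342
  mode - wants cross < 0 → take C=(2.8324,-2.7624) (cross=-14.342)
ex = (C−B)/|BC| = (0.7724,-0.6351); ey = (0.6351,0.7724)
P = B + 2.24·ex + 1.29·ey = (3.0646,-1.2833)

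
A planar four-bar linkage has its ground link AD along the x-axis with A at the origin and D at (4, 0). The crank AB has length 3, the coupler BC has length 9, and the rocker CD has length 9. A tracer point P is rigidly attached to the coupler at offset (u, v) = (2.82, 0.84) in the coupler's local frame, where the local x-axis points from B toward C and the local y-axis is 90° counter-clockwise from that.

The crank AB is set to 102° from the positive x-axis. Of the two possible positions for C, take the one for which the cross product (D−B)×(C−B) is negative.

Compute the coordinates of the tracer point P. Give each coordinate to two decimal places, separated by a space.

-0.53 -0.01

A=(0,0), D=(4.00,0)
B = A + 3.00·(cos102°, sin102°) = (-0.6237, 2.9344)
|BD| = 5.4763
circle(B,9.00) ∩ circle(D,9.00): a=2.7382, h=8.5734
  candidates: C₊=(6.2821,8.7059) cross=46.950; C₋=(-2.9059,-5.7714) cross=-46.950
  mode - wants cross < 0 → take C=(-2.9059,-5.7714) (cross=-46.950)
ex = (C−B)/|BC| = (-0.2536,-0.9673); ey = (0.9673,-0.2536)
P = B + 2.82·ex + 0.84·ey = (-0.5263,-0.0064)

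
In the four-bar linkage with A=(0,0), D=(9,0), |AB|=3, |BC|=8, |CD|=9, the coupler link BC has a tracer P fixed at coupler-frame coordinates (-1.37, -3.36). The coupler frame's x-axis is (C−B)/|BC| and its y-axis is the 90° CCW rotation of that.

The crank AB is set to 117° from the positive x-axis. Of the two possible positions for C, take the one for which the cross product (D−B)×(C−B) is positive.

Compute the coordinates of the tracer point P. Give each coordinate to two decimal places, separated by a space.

A=(0,0), D=(9.00,0)
B = A + 3.00·(cos117°, sin117°) = (-1.3620, 2.6730)
|BD| = 10.7012
circle(B,8.00) ∩ circle(D,9.00): a=4.5563, h=6.5757
  candidates: C₊=(4.6924,7.9022) cross=70.368; C₋=(1.4074,-4.8324) cross=-70.368
  mode + wants cross > 0 → take C=(4.6924,7.9022) (cross=70.368)
ex = (C−B)/|BC| = (0.7568,0.6536); ey = (-0.6536,0.7568)
P = B + -1.37·ex + -3.36·ey = (-0.2025,-0.7653)

-0.20 -0.77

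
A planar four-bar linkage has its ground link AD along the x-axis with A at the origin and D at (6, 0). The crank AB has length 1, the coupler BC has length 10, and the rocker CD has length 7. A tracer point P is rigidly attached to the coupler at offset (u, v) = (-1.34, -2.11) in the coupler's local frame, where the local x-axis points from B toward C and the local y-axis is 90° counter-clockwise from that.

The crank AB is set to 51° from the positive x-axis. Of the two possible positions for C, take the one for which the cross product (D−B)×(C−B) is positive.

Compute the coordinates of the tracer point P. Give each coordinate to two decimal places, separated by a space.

0.70 -1.72

A=(0,0), D=(6.00,0)
B = A + 1.00·(cos51°, sin51°) = (0.6293, 0.7771)
|BD| = 5.4266
circle(B,10.00) ∩ circle(D,7.00): a=7.4124, h=6.7124
  candidates: C₊=(8.9266,6.3589) cross=36.426; C₋=(7.0040,-6.9276) cross=-36.426
  mode + wants cross > 0 → take C=(8.9266,6.3589) (cross=36.426)
ex = (C−B)/|BC| = (0.8297,0.5582); ey = (-0.5582,0.8297)
P = B + -1.34·ex + -2.11·ey = (0.6952,-1.7215)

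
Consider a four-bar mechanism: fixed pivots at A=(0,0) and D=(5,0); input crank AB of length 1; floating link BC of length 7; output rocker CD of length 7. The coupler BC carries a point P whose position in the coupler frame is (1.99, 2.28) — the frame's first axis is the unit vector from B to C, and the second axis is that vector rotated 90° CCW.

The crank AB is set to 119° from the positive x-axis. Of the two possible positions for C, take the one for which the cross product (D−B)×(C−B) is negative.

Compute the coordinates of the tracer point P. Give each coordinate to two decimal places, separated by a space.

A=(0,0), D=(5.00,0)
B = A + 1.00·(cos119°, sin119°) = (-0.4848, 0.8746)
|BD| = 5.5541
circle(B,7.00) ∩ circle(D,7.00): a=2.7771, h=6.4256
  candidates: C₊=(3.2694,6.7827) cross=35.688; C₋=(1.2457,-5.9081) cross=-35.688
  mode - wants cross < 0 → take C=(1.2457,-5.9081) (cross=-35.688)
ex = (C−B)/|BC| = (0.2472,-0.9690); ey = (0.9690,0.2472)
P = B + 1.99·ex + 2.28·ey = (2.2164,-0.4899)

2.22 -0.49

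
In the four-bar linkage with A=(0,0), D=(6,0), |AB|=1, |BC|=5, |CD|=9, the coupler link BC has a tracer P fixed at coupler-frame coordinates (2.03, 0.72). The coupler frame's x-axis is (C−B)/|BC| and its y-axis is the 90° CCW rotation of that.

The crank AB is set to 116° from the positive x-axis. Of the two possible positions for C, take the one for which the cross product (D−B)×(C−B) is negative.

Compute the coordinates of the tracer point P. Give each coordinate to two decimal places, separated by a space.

A=(0,0), D=(6.00,0)
B = A + 1.00·(cos116°, sin116°) = (-0.4384, 0.8988)
|BD| = 6.5008
circle(B,5.00) ∩ circle(D,9.00): a=-1.0568, h=4.8871
  candidates: C₊=(-0.8093,5.8850) cross=31.770; C₋=(-2.1607,-3.7952) cross=-31.770
  mode - wants cross < 0 → take C=(-2.1607,-3.7952) (cross=-31.770)
ex = (C−B)/|BC| = (-0.3445,-0.9388); ey = (0.9388,-0.3445)
P = B + 2.03·ex + 0.72·ey = (-0.4617,-1.2550)

-0.46 -1.25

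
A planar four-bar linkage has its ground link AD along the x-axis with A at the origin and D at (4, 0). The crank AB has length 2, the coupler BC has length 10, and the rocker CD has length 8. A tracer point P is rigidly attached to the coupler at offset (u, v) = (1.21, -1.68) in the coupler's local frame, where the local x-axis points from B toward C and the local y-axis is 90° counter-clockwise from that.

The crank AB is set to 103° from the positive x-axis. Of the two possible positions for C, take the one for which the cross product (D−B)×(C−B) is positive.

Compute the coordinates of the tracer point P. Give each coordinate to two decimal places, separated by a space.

A=(0,0), D=(4.00,0)
B = A + 2.00·(cos103°, sin103°) = (-0.4499, 1.9487)
|BD| = 4.8579
circle(B,10.00) ∩ circle(D,8.00): a=6.1343, h=7.8975
  candidates: C₊=(8.3372,6.7222) cross=38.365; C₋=(2.0011,-7.7462) cross=-38.365
  mode + wants cross > 0 → take C=(8.3372,6.7222) (cross=38.365)
ex = (C−B)/|BC| = (0.8787,0.4773); ey = (-0.4773,0.8787)
P = B + 1.21·ex + -1.68·ey = (1.4153,1.0501)

1.42 1.05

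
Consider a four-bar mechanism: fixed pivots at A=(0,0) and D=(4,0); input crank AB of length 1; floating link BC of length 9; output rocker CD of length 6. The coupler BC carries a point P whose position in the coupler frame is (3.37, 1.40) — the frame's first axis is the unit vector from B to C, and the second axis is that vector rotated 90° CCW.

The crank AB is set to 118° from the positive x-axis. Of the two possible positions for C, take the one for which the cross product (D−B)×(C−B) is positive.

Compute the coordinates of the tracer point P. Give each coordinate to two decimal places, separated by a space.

1.97 3.60

A=(0,0), D=(4.00,0)
B = A + 1.00·(cos118°, sin118°) = (-0.4695, 0.8829)
|BD| = 4.5559
circle(B,9.00) ∩ circle(D,6.00): a=7.2166, h=5.3778
  candidates: C₊=(7.6526,4.7601) cross=24.500; C₋=(5.5681,-5.7915) cross=-24.500
  mode + wants cross > 0 → take C=(7.6526,4.7601) (cross=24.500)
ex = (C−B)/|BC| = (0.9024,0.4308); ey = (-0.4308,0.9024)
P = B + 3.37·ex + 1.40·ey = (1.9687,3.5982)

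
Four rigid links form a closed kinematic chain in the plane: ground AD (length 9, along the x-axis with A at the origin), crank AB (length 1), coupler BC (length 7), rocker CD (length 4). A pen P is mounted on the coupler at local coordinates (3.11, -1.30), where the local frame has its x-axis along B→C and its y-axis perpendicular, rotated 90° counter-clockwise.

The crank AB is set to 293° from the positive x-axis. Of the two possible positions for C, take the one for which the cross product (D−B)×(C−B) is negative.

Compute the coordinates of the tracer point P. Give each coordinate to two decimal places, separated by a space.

A=(0,0), D=(9.00,0)
B = A + 1.00·(cos293°, sin293°) = (0.3907, -0.9205)
|BD| = 8.6583
circle(B,7.00) ∩ circle(D,4.00): a=6.2348, h=3.1822
  candidates: C₊=(6.2519,2.9066) cross=27.553; C₋=(6.9286,-3.4219) cross=-27.553
  mode - wants cross < 0 → take C=(6.9286,-3.4219) (cross=-27.553)
ex = (C−B)/|BC| = (0.9340,-0.3573); ey = (0.3573,0.9340)
P = B + 3.11·ex + -1.30·ey = (2.8309,-3.2460)

2.83 -3.25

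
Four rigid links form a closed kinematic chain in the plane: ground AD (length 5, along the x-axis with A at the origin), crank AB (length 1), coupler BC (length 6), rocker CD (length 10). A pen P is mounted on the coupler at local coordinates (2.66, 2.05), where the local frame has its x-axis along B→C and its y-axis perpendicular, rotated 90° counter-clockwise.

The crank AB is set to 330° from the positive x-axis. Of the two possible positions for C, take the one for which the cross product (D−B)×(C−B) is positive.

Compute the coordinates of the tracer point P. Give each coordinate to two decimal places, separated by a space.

A=(0,0), D=(5.00,0)
B = A + 1.00·(cos330°, sin330°) = (0.8660, -0.5000)
|BD| = 4.1641
circle(B,6.00) ∩ circle(D,10.00): a=-5.6027, h=2.1471
  candidates: C₊=(-4.9539,0.9588) cross=8.941; C₋=(-4.4383,-3.3043) cross=-8.941
  mode + wants cross > 0 → take C=(-4.9539,0.9588) (cross=8.941)
ex = (C−B)/|BC| = (-0.9700,0.2431); ey = (-0.2431,-0.9700)
P = B + 2.66·ex + 2.05·ey = (-2.2126,-1.8417)

-2.21 -1.84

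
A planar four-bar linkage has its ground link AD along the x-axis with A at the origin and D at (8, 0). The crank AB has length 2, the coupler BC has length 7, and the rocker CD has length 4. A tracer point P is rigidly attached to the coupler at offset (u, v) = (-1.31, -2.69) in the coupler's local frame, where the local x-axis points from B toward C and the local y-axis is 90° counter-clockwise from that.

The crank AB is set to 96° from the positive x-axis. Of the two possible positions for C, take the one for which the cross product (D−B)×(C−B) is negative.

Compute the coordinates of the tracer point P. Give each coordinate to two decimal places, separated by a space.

A=(0,0), D=(8.00,0)
B = A + 2.00·(cos96°, sin96°) = (-0.2091, 1.9890)
|BD| = 8.4466
circle(B,7.00) ∩ circle(D,4.00): a=6.1767, h=3.2936
  candidates: C₊=(6.5696,3.7355) cross=27.820; C₋=(5.0184,-2.6665) cross=-27.820
  mode - wants cross < 0 → take C=(5.0184,-2.6665) (cross=-27.820)
ex = (C−B)/|BC| = (0.7468,-0.6651); ey = (0.6651,0.7468)
P = B + -1.31·ex + -2.69·ey = (-2.9764,0.8515)

-2.98 0.85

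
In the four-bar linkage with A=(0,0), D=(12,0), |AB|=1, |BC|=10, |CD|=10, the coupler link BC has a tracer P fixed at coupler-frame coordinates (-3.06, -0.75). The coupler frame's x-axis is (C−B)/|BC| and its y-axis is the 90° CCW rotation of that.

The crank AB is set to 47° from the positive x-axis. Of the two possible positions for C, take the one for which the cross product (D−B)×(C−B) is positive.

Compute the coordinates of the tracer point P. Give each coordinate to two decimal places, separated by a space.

-0.62 -2.14

A=(0,0), D=(12.00,0)
B = A + 1.00·(cos47°, sin47°) = (0.6820, 0.7314)
|BD| = 11.3416
circle(B,10.00) ∩ circle(D,10.00): a=5.6708, h=8.2366
  candidates: C₊=(6.8721,8.5852) cross=93.417; C₋=(5.8099,-7.8538) cross=-93.417
  mode + wants cross > 0 → take C=(6.8721,8.5852) (cross=93.417)
ex = (C−B)/|BC| = (0.6190,0.7854); ey = (-0.7854,0.6190)
P = B + -3.06·ex + -0.75·ey = (-0.6231,-2.1362)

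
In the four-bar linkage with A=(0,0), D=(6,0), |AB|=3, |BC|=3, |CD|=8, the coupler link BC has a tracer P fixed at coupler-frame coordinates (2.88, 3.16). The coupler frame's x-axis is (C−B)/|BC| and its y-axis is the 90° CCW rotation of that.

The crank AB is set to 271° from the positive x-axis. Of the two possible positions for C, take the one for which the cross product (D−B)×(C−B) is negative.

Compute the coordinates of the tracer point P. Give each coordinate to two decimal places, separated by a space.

A=(0,0), D=(6.00,0)
B = A + 3.00·(cos271°, sin271°) = (0.0524, -2.9995)
|BD| = 6.6612
circle(B,3.00) ∩ circle(D,8.00): a=-0.7978, h=2.8920
  candidates: C₊=(-1.9622,-0.7766) cross=19.264; C₋=(0.6423,-5.9410) cross=-19.264
  mode - wants cross < 0 → take C=(0.6423,-5.9410) (cross=-19.264)
ex = (C−B)/|BC| = (0.1966,-0.9805); ey = (0.9805,0.1966)
P = B + 2.88·ex + 3.16·ey = (3.7170,-5.2019)

3.72 -5.20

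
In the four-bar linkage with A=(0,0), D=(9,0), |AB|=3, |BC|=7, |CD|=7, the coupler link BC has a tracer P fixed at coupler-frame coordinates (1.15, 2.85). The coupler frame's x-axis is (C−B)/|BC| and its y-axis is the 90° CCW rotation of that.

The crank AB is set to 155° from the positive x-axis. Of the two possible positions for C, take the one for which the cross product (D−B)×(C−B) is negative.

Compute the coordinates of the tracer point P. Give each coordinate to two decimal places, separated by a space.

A=(0,0), D=(9.00,0)
B = A + 3.00·(cos155°, sin155°) = (-2.7189, 1.2679)
|BD| = 11.7873
circle(B,7.00) ∩ circle(D,7.00): a=5.8937, h=3.7769
  candidates: C₊=(3.5468,4.3889) cross=44.519; C₋=(2.7343,-3.1210) cross=-44.519
  mode - wants cross < 0 → take C=(2.7343,-3.1210) (cross=-44.519)
ex = (C−B)/|BC| = (0.7790,-0.6270); ey = (0.6270,0.7790)
P = B + 1.15·ex + 2.85·ey = (-0.0361,2.7671)

-0.04 2.77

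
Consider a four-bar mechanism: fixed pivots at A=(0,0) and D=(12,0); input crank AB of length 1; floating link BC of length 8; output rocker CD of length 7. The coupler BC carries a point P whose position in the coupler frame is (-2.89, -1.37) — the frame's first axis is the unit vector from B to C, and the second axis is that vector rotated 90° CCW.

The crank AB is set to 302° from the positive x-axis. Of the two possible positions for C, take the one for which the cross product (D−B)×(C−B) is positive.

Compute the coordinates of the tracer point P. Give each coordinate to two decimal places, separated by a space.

-0.75 -3.78

A=(0,0), D=(12.00,0)
B = A + 1.00·(cos302°, sin302°) = (0.5299, -0.8480)
|BD| = 11.5014
circle(B,8.00) ∩ circle(D,7.00): a=6.4028, h=4.7963
  candidates: C₊=(6.5616,4.4073) cross=55.164; C₋=(7.2689,-5.1592) cross=-55.164
  mode + wants cross > 0 → take C=(6.5616,4.4073) (cross=55.164)
ex = (C−B)/|BC| = (0.7540,0.6569); ey = (-0.6569,0.7540)
P = B + -2.89·ex + -1.37·ey = (-0.7491,-3.7795)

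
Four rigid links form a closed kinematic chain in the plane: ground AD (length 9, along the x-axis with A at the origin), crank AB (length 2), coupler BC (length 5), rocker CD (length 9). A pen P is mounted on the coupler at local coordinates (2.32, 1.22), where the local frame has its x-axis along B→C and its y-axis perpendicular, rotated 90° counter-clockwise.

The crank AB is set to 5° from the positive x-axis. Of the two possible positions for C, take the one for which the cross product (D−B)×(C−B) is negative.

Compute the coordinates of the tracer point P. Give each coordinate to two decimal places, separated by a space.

2.92 -2.28

A=(0,0), D=(9.00,0)
B = A + 2.00·(cos5°, sin5°) = (1.9924, 0.1743)
|BD| = 7.0098
circle(B,5.00) ∩ circle(D,9.00): a=-0.4895, h=4.9760
  candidates: C₊=(1.6267,5.1609) cross=34.881; C₋=(1.3793,-4.7880) cross=-34.881
  mode - wants cross < 0 → take C=(1.3793,-4.7880) (cross=-34.881)
ex = (C−B)/|BC| = (-0.1226,-0.9925); ey = (0.9925,-0.1226)
P = B + 2.32·ex + 1.22·ey = (2.9187,-2.2778)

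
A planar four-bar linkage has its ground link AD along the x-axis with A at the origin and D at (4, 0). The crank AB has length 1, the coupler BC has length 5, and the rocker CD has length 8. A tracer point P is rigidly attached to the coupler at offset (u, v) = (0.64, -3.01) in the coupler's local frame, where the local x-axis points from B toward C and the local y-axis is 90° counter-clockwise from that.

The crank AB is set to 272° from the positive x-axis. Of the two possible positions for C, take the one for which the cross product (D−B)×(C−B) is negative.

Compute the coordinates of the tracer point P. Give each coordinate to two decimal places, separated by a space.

A=(0,0), D=(4.00,0)
B = A + 1.00·(cos272°, sin272°) = (0.0349, -0.9994)
|BD| = 4.0891
circle(B,5.00) ∩ circle(D,8.00): a=-2.7242, h=4.1927
  candidates: C₊=(-3.6314,2.4003) cross=17.144; C₋=(-1.5820,-5.7307) cross=-17.144
  mode - wants cross < 0 → take C=(-1.5820,-5.7307) (cross=-17.144)
ex = (C−B)/|BC| = (-0.3234,-0.9463); ey = (0.9463,-0.3234)
P = B + 0.64·ex + -3.01·ey = (-3.0203,-0.6316)

-3.02 -0.63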